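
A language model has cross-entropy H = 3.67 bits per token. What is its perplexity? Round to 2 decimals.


Perplexity formula: PP = 2^H
H = 3.67
PP = 2^3.67
Decompose: 2^3.67 = 2^3 * 2^0.67
2^3 = 8, 2^0.67 ~ 1.5910730
PP ~ 8 * 1.5910730 = 12.7285840
Rounded to 2 decimals: 12.73

12.73


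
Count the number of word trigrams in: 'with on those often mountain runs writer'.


Word trigrams from [7] words:
  Trigram 1: (with on those)
  Trigram 2: (on those often)
  Trigram 3: (those often mountain)
  Trigram 4: (often mountain runs)
  Trigram 5: (mountain runs writer)
Total word trigrams: 7 - 2 = 5

5


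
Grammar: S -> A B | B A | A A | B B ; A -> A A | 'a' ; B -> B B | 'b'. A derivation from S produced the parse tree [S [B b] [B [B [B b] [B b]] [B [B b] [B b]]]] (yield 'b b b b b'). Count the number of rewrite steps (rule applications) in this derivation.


Every bracketed nonterminal node [X ...] in the tree is produced by exactly one rule application.
Reading the tree off as a leftmost derivation:
  Step 1: S  =>  B B   (applied S -> B B)
  Step 2: B B  =>  b B   (applied B -> b)
  Step 3: b B  =>  b B B   (applied B -> B B)
  Step 4: b B B  =>  b B B B   (applied B -> B B)
  Step 5: b B B B  =>  b b B B   (applied B -> b)
  Step 6: b b B B  =>  b b b B   (applied B -> b)
  Step 7: b b b B  =>  b b b B B   (applied B -> B B)
  Step 8: b b b B B  =>  b b b b B   (applied B -> b)
  Step 9: b b b b B  =>  b b b b b   (applied B -> b)
Final yield: b b b b b
Total rewrite steps: 9

9


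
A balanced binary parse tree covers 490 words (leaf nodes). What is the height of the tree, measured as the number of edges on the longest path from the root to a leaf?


In a balanced binary tree with n leaves the deepest leaf is ceil(log2(n)) edges below the root.
log2(490) = 8.9366
ceil(8.9366) = 9
height (edges) = 9

9


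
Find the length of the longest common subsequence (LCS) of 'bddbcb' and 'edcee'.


DP table for LCS of 'bddbcb' and 'edcee':
       e  d  c  e  e
    0  0  0  0  0  0
  b 0  0  0  0  0  0
  d 0  0  1  1  1  1
  d 0  0  1  1  1  1
  b 0  0  1  1  1  1
  c 0  0  1  2  2  2
  b 0  0  1  2  2  2
LCS: 'dc'
LCS length = 2

2


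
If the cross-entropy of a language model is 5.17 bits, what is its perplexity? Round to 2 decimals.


Perplexity formula: PP = 2^H
H = 5.17
PP = 2^5.17
Decompose: 2^5.17 = 2^5 * 2^0.17
2^5 = 32, 2^0.17 ~ 1.1250585
PP ~ 32 * 1.1250585 = 36.0018720
Rounded to 2 decimals: 36.00

36.00


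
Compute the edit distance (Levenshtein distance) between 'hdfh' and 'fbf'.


Building DP table for s1='hdfh' (len 4) and s2='fbf' (len 3):
       f  b  f
    0  1  2  3
  h 1  1  2  3
  d 2  2  2  3
  f 3  2  3  2
  h 4  3  3  3
Edit distance = dp[4][3] = 3

3


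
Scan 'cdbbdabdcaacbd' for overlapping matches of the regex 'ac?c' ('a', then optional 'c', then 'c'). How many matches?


Pattern: ac?c means 'a', then optional 'c', then 'c'.
Scanning 'cdbbdabdcaacbd' position-by-position:
  Pos 0: window 'cdb' -> no
  Pos 1: window 'dbb' -> no
  Pos 2: window 'bbd' -> no
  Pos 3: window 'bda' -> no
  Pos 4: window 'dab' -> no
  Pos 5: window 'abd' -> no
  Pos 6: window 'bdc' -> no
  Pos 7: window 'dca' -> no
  Pos 8: window 'caa' -> no
  Pos 9: window 'aac' -> no
  Pos 10: window 'acb' -> MATCH
  Pos 11: window 'cbd' -> no
  Pos 12: window 'bd' -> no
  Pos 13: window 'd' -> no
Total matches: 1

1


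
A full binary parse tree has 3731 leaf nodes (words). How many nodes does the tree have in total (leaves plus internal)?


Leaf nodes (terminals): 3731
Internal nodes = n - 1 = 3731 - 1 = 3730
Total = leaves + internal = 3731 + 3730 = 7461

7461


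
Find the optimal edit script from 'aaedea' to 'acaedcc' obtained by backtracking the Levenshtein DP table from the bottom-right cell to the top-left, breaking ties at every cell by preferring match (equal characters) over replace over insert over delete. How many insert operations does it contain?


Edit distance = 3. Backtracking from cell (6, 7) with preference match > replace > insert > delete,
then listing the resulting alignment 'aaedea' -> 'acaedcc' left to right:
  Step 1: keep 'a'
  Step 2: insert 'c' [insertion #1]
  Step 3: keep 'a'
  Step 4: keep 'e'
  Step 5: keep 'd'
  Step 6: replace e->c
  Step 7: replace a->c
Total insertions: 1

1


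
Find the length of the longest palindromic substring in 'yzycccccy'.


Scanning 'yzycccccy' for palindromic substrings.
Substring at positions 2-8: 'ycccccy'.
Check: reverse('ycccccy') = 'ycccccy' -> palindrome confirmed.
Neighbouring characters ('z' / '-') break symmetry, so it cannot extend further.
No longer palindromic substring exists; longest length = 7

7


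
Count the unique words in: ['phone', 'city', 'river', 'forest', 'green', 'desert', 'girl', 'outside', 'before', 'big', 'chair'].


Listing all tokens and tracking unique types:
  Token 1: 'phone' -> NEW (unique so far: 1)
  Token 2: 'city' -> NEW (unique so far: 2)
  Token 3: 'river' -> NEW (unique so far: 3)
  Token 4: 'forest' -> NEW (unique so far: 4)
  Token 5: 'green' -> NEW (unique so far: 5)
  Token 6: 'desert' -> NEW (unique so far: 6)
  Token 7: 'girl' -> NEW (unique so far: 7)
  Token 8: 'outside' -> NEW (unique so far: 8)
  Token 9: 'before' -> NEW (unique so far: 9)
  Token 10: 'big' -> NEW (unique so far: 10)
  Token 11: 'chair' -> NEW (unique so far: 11)
Unique types: ('before', 'big', 'chair', 'city', 'desert', 'forest', 'girl', 'green', 'outside', 'phone', 'river')
Vocabulary size: 11

11


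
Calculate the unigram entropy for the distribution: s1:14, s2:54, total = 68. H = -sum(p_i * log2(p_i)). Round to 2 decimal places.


Computing entropy H = -sum(p_i * log2(p_i)):
  s1: p = 14/68 = 0.2059, -p*log2(p) = 0.4694
  s2: p = 54/68 = 0.7941, -p*log2(p) = 0.2641
H = sum of terms = 0.7335
Rounded to 2 decimals: 0.73

0.73


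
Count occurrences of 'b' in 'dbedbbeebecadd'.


Scanning 'dbedbbeebecadd' for 'b':
  Position 1: 'b' -> MATCH (count: 1)
  Position 4: 'b' -> MATCH (count: 2)
  Position 5: 'b' -> MATCH (count: 3)
  Position 8: 'b' -> MATCH (count: 4)
Total occurrences of 'b': 4

4


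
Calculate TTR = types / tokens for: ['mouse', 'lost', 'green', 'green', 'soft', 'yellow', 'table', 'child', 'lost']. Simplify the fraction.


Tokens: 9
Unique types: ('child', 'green', 'lost', 'mouse', 'soft', 'table', 'yellow') = 7
TTR = 7/9
Already in lowest terms.

7/9


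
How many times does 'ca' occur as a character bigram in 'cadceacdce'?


Scanning 'cadceacdce' for bigram 'ca':
  Position 0: 'ca' -> MATCH
  Position 1: 'ad' -> no
  Position 2: 'dc' -> no
  Position 3: 'ce' -> no
  Position 4: 'ea' -> no
  Position 5: 'ac' -> no
  Position 6: 'cd' -> no
  Position 7: 'dc' -> no
  Position 8: 'ce' -> no
Total matches: 1

1


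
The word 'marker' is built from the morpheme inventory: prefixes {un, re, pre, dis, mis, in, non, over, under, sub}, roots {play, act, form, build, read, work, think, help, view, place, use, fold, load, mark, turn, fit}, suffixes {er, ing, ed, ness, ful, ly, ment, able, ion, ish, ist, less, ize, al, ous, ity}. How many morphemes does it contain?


Segmenting 'marker' against the inventory:
  'mark' -> root (morpheme 1)
  'er' -> suffix (morpheme 2)
Total morphemes: 2

2


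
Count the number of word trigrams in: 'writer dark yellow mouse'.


Word trigrams from [4] words:
  Trigram 1: (writer dark yellow)
  Trigram 2: (dark yellow mouse)
Total word trigrams: 4 - 2 = 2

2


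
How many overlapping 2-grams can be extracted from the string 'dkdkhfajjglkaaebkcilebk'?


String 'dkdkhfajjglkaaebkcilebk' has length L = 23.
Number of overlapping n-grams = L - n + 1
Substituting: 23 - 2 + 1 = 22

22


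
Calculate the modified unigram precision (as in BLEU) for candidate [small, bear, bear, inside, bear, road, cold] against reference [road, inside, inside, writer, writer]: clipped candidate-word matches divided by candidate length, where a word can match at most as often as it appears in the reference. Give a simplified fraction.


Reference word counts: {'inside': 2, 'road': 1, 'writer': 2}
Checking each candidate word (with clipping):
  'small' -> not in reference -> no match (matches: 0)
  'bear' -> not in reference -> no match (matches: 0)
  'bear' -> not in reference -> no match (matches: 0)
  'inside' -> in reference (ref count 2, used 1/2) -> match (matches: 1)
  'bear' -> not in reference -> no match (matches: 1)
  'road' -> in reference (ref count 1, used 1/1) -> match (matches: 2)
  'cold' -> not in reference -> no match (matches: 2)
Clipped matches: 2, Candidate length: 7
Precision = 2/7

2/7


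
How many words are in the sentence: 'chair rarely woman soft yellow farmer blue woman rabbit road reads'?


Counting words by splitting on spaces:
  Word 1: 'chair'
  Word 2: 'rarely'
  Word 3: 'woman'
  Word 4: 'soft'
  Word 5: 'yellow'
  Word 6: 'farmer'
  Word 7: 'blue'
  Word 8: 'woman'
  Word 9: 'rabbit'
  Word 10: 'road'
  Word 11: 'reads'
Total words: 11

11


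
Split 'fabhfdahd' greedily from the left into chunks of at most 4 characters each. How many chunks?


'fabhfdahd' has 9 characters.
Chunking with max size 4:
  Chunk 1: 'fabh' (positions 0-3)
  Chunk 2: 'fdah' (positions 4-7)
  Chunk 3: 'd' (positions 8-8)
Total chunks: ceil(9 / 4) = 3

3


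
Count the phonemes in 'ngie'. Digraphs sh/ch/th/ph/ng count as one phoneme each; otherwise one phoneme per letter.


Parsing 'ngie' greedily, digraphs first:
  'ng' -> digraph (1 consonant phoneme) (phonemes so far: 1)
  'i' -> vowel phoneme (phonemes so far: 2)
  'e' -> vowel phoneme (phonemes so far: 3)
Total phonemes: 3

3


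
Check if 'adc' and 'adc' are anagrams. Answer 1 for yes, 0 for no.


Sort characters of 'adc': 'acd'
Sort characters of 'adc': 'acd'
Sorted forms match -> they ARE anagrams
Result: 1

1


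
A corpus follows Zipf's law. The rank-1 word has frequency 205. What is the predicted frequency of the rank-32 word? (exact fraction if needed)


Zipf's law: freq(rank) = f1 / rank
f1 = 205, rank = 32
freq = 205 / 32
GCD(205, 32) = 1
Simplified: 205/32

205/32


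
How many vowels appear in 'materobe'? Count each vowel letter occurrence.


Scanning each character of 'materobe':
  Position 1: 'm' -> consonant (running count: 0)
  Position 2: 'a' -> vowel (running count: 1)
  Position 3: 't' -> consonant (running count: 1)
  Position 4: 'e' -> vowel (running count: 2)
  Position 5: 'r' -> consonant (running count: 2)
  Position 6: 'o' -> vowel (running count: 3)
  Position 7: 'b' -> consonant (running count: 3)
  Position 8: 'e' -> vowel (running count: 4)
Total vowels: 4

4


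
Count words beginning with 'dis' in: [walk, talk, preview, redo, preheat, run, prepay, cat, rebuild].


Checking each word for prefix 'dis':
  'walk' -> no (count: 0)
  'talk' -> no (count: 0)
  'preview' -> no (count: 0)
  'redo' -> no (count: 0)
  'preheat' -> no (count: 0)
  'run' -> no (count: 0)
  'prepay' -> no (count: 0)
  'cat' -> no (count: 0)
  'rebuild' -> no (count: 0)
Total with prefix 'dis': 0

0


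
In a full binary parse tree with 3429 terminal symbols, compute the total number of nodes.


Leaf nodes (terminals): 3429
Internal nodes = n - 1 = 3429 - 1 = 3428
Total = leaves + internal = 3429 + 3428 = 6857

6857


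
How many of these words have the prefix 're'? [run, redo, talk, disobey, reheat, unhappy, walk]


Checking each word for prefix 're':
  'run' -> no (count: 0)
  'redo' -> YES, starts with 're' (count: 1)
  'talk' -> no (count: 1)
  'disobey' -> no (count: 1)
  'reheat' -> YES, starts with 're' (count: 2)
  'unhappy' -> no (count: 2)
  'walk' -> no (count: 2)
Total with prefix 're': 2

2


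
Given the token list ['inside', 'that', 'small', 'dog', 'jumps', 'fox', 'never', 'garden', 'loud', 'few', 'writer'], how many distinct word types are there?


Listing all tokens and tracking unique types:
  Token 1: 'inside' -> NEW (unique so far: 1)
  Token 2: 'that' -> NEW (unique so far: 2)
  Token 3: 'small' -> NEW (unique so far: 3)
  Token 4: 'dog' -> NEW (unique so far: 4)
  Token 5: 'jumps' -> NEW (unique so far: 5)
  Token 6: 'fox' -> NEW (unique so far: 6)
  Token 7: 'never' -> NEW (unique so far: 7)
  Token 8: 'garden' -> NEW (unique so far: 8)
  Token 9: 'loud' -> NEW (unique so far: 9)
  Token 10: 'few' -> NEW (unique so far: 10)
  Token 11: 'writer' -> NEW (unique so far: 11)
Unique types: ('dog', 'few', 'fox', 'garden', 'inside', 'jumps', 'loud', 'never', 'small', 'that', 'writer')
Vocabulary size: 11

11


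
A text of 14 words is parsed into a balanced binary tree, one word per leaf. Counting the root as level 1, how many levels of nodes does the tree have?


In a balanced binary tree with n leaves the deepest leaf is ceil(log2(n)) edges below the root,
so counting node levels inclusive of root and leaves gives ceil(log2(n)) + 1 levels.
log2(14) = 3.8074
ceil(3.8074) = 4
levels = 4 + 1 = 5

5


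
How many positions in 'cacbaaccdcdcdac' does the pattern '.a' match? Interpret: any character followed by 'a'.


Pattern: .a means any character followed by 'a'.
Scanning 'cacbaaccdcdcdac' position-by-position:
  Pos 0: window 'ca' -> MATCH
  Pos 1: window 'ac' -> no
  Pos 2: window 'cb' -> no
  Pos 3: window 'ba' -> MATCH
  Pos 4: window 'aa' -> MATCH
  Pos 5: window 'ac' -> no
  Pos 6: window 'cc' -> no
  Pos 7: window 'cd' -> no
  Pos 8: window 'dc' -> no
  Pos 9: window 'cd' -> no
  Pos 10: window 'dc' -> no
  Pos 11: window 'cd' -> no
  Pos 12: window 'da' -> MATCH
  Pos 13: window 'ac' -> no
  Pos 14: window 'c' -> no
Total matches: 4

4


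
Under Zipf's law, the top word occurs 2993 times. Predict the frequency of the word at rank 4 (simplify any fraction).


Zipf's law: freq(rank) = f1 / rank
f1 = 2993, rank = 4
freq = 2993 / 4
GCD(2993, 4) = 1
Simplified: 2993/4

2993/4


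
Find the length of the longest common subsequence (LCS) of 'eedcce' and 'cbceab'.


DP table for LCS of 'eedcce' and 'cbceab':
       c  b  c  e  a  b
    0  0  0  0  0  0  0
  e 0  0  0  0  1  1  1
  e 0  0  0  0  1  1  1
  d 0  0  0  0  1  1  1
  c 0  1  1  1  1  1  1
  c 0  1  1  2  2  2  2
  e 0  1  1  2  3  3  3
LCS: 'cce'
LCS length = 3

3


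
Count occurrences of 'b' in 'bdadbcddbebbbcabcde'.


Scanning 'bdadbcddbebbbcabcde' for 'b':
  Position 0: 'b' -> MATCH (count: 1)
  Position 4: 'b' -> MATCH (count: 2)
  Position 8: 'b' -> MATCH (count: 3)
  Position 10: 'b' -> MATCH (count: 4)
  Position 11: 'b' -> MATCH (count: 5)
  Position 12: 'b' -> MATCH (count: 6)
  Position 15: 'b' -> MATCH (count: 7)
Total occurrences of 'b': 7

7


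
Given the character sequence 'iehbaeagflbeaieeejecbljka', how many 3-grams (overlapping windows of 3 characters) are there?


String 'iehbaeagflbeaieeejecbljka' has length L = 25.
Number of overlapping n-grams = L - n + 1
Substituting: 25 - 3 + 1 = 23

23


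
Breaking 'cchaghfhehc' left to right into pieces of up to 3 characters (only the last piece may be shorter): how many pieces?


'cchaghfhehc' has 11 characters.
Chunking with max size 3:
  Chunk 1: 'cch' (positions 0-2)
  Chunk 2: 'agh' (positions 3-5)
  Chunk 3: 'fhe' (positions 6-8)
  Chunk 4: 'hc' (positions 9-10)
Total chunks: ceil(11 / 3) = 4

4


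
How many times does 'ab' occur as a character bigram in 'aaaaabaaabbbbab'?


Scanning 'aaaaabaaabbbbab' for bigram 'ab':
  Position 0: 'aa' -> no
  Position 1: 'aa' -> no
  Position 2: 'aa' -> no
  Position 3: 'aa' -> no
  Position 4: 'ab' -> MATCH
  Position 5: 'ba' -> no
  Position 6: 'aa' -> no
  Position 7: 'aa' -> no
  Position 8: 'ab' -> MATCH
  Position 9: 'bb' -> no
  Position 10: 'bb' -> no
  Position 11: 'bb' -> no
  Position 12: 'ba' -> no
  Position 13: 'ab' -> MATCH
Total matches: 3

3


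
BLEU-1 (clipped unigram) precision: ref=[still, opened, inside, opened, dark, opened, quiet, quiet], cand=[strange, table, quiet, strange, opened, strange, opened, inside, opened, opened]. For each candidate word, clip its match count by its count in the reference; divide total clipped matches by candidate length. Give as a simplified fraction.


Reference word counts: {'dark': 1, 'inside': 1, 'opened': 3, 'quiet': 2, 'still': 1}
Checking each candidate word (with clipping):
  'strange' -> not in reference -> no match (matches: 0)
  'table' -> not in reference -> no match (matches: 0)
  'quiet' -> in reference (ref count 2, used 1/2) -> match (matches: 1)
  'strange' -> not in reference -> no match (matches: 1)
  'opened' -> in reference (ref count 3, used 1/3) -> match (matches: 2)
  'strange' -> not in reference -> no match (matches: 2)
  'opened' -> in reference (ref count 3, used 2/3) -> match (matches: 3)
  'inside' -> in reference (ref count 1, used 1/1) -> match (matches: 4)
  'opened' -> in reference (ref count 3, used 3/3) -> match (matches: 5)
  'opened' -> ref count 3 already used up (3/3) -> clipped, no match (matches: 5)
Clipped matches: 5, Candidate length: 10
Precision = 5/10 = 1/2

1/2


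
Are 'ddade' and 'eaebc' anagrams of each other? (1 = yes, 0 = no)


Sort characters of 'ddade': 'addde'
Sort characters of 'eaebc': 'abcee'
Sorted forms differ -> they are NOT anagrams
Result: 0

0


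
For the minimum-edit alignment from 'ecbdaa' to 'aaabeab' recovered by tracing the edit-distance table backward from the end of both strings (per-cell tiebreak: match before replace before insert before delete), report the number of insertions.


Edit distance = 5. Backtracking from cell (6, 7) with preference match > replace > insert > delete,
then listing the resulting alignment 'ecbdaa' -> 'aaabeab' left to right:
  Step 1: insert 'a' [insertion #1]
  Step 2: replace e->a
  Step 3: replace c->a
  Step 4: keep 'b'
  Step 5: replace d->e
  Step 6: keep 'a'
  Step 7: replace a->b
Total insertions: 1

1


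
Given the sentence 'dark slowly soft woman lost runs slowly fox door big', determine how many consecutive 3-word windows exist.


Word trigrams from [10] words:
  Trigram 1: (dark slowly soft)
  Trigram 2: (slowly soft woman)
  Trigram 3: (soft woman lost)
  Trigram 4: (woman lost runs)
  Trigram 5: (lost runs slowly)
  Trigram 6: (runs slowly fox)
  Trigram 7: (slowly fox door)
  Trigram 8: (fox door big)
Total word trigrams: 10 - 2 = 8

8


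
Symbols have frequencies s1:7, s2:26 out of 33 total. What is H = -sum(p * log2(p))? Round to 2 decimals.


Computing entropy H = -sum(p_i * log2(p_i)):
  s1: p = 7/33 = 0.2121, -p*log2(p) = 0.4745
  s2: p = 26/33 = 0.7879, -p*log2(p) = 0.2710
H = sum of terms = 0.7455
Rounded to 2 decimals: 0.75

0.75


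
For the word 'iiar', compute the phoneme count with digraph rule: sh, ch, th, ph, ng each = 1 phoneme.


Parsing 'iiar' greedily, digraphs first:
  'i' -> vowel phoneme (phonemes so far: 1)
  'i' -> vowel phoneme (phonemes so far: 2)
  'a' -> vowel phoneme (phonemes so far: 3)
  'r' -> consonant phoneme (phonemes so far: 4)
Total phonemes: 4

4


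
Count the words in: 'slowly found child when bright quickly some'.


Counting words by splitting on spaces:
  Word 1: 'slowly'
  Word 2: 'found'
  Word 3: 'child'
  Word 4: 'when'
  Word 5: 'bright'
  Word 6: 'quickly'
  Word 7: 'some'
Total words: 7

7


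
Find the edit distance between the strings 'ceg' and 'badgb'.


Building DP table for s1='ceg' (len 3) and s2='badgb' (len 5):
       b  a  d  g  b
    0  1  2  3  4  5
  c 1  1  2  3  4  5
  e 2  2  2  3  4  5
  g 3  3  3  3  3  4
Edit distance = dp[3][5] = 4

4


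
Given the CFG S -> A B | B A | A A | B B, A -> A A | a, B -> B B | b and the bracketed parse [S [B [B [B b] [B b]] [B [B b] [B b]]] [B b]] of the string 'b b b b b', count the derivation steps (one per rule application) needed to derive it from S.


Every bracketed nonterminal node [X ...] in the tree is produced by exactly one rule application.
Reading the tree off as a leftmost derivation:
  Step 1: S  =>  B B   (applied S -> B B)
  Step 2: B B  =>  B B B   (applied B -> B B)
  Step 3: B B B  =>  B B B B   (applied B -> B B)
  Step 4: B B B B  =>  b B B B   (applied B -> b)
  Step 5: b B B B  =>  b b B B   (applied B -> b)
  Step 6: b b B B  =>  b b B B B   (applied B -> B B)
  Step 7: b b B B B  =>  b b b B B   (applied B -> b)
  Step 8: b b b B B  =>  b b b b B   (applied B -> b)
  Step 9: b b b b B  =>  b b b b b   (applied B -> b)
Final yield: b b b b b
Total rewrite steps: 9

9


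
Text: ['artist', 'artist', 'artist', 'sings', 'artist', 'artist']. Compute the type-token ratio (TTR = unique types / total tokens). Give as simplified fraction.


Tokens: 6
Unique types: ('artist', 'sings') = 2
TTR = 2/6
Simplify: divide both by 2 -> 1/3
TTR = 1/3

1/3


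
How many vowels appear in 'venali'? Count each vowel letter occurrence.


Scanning each character of 'venali':
  Position 1: 'v' -> consonant (running count: 0)
  Position 2: 'e' -> vowel (running count: 1)
  Position 3: 'n' -> consonant (running count: 1)
  Position 4: 'a' -> vowel (running count: 2)
  Position 5: 'l' -> consonant (running count: 2)
  Position 6: 'i' -> vowel (running count: 3)
Total vowels: 3

3


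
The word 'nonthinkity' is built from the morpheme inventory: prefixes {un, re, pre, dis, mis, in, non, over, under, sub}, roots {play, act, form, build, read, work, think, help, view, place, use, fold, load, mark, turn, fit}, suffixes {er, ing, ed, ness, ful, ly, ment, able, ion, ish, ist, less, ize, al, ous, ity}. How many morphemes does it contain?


Segmenting 'nonthinkity' against the inventory:
  'non' -> prefix (morpheme 1)
  'think' -> root (morpheme 2)
  'ity' -> suffix (morpheme 3)
Total morphemes: 3

3


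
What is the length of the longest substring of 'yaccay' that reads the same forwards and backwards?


Scanning 'yaccay' for palindromic substrings.
Substring at positions 0-5: 'yaccay'.
Check: reverse('yaccay') = 'yaccay' -> palindrome confirmed.
No longer palindromic substring exists; longest length = 6

6


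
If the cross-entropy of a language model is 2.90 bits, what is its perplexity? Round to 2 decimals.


Perplexity formula: PP = 2^H
H = 2.90
PP = 2^2.90
Decompose: 2^2.90 = 2^2 * 2^0.90
2^2 = 4, 2^0.90 ~ 1.8660660
PP ~ 4 * 1.8660660 = 7.4642640
Rounded to 2 decimals: 7.46

7.46


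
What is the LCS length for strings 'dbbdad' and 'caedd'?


DP table for LCS of 'dbbdad' and 'caedd':
       c  a  e  d  d
    0  0  0  0  0  0
  d 0  0  0  0  1  1
  b 0  0  0  0  1  1
  b 0  0  0  0  1  1
  d 0  0  0  0  1  2
  a 0  0  1  1  1  2
  d 0  0  1  1  2  2
LCS: 'dd'
LCS length = 2

2


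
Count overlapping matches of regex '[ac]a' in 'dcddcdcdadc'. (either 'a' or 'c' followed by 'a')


Pattern: [ac]a means either 'a' or 'c' followed by 'a'.
Scanning 'dcddcdcdadc' position-by-position:
  Pos 0: window 'dc' -> no
  Pos 1: window 'cd' -> no
  Pos 2: window 'dd' -> no
  Pos 3: window 'dc' -> no
  Pos 4: window 'cd' -> no
  Pos 5: window 'dc' -> no
  Pos 6: window 'cd' -> no
  Pos 7: window 'da' -> no
  Pos 8: window 'ad' -> no
  Pos 9: window 'dc' -> no
  Pos 10: window 'c' -> no
Total matches: 0

0


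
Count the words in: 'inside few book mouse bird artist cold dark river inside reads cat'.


Counting words by splitting on spaces:
  Word 1: 'inside'
  Word 2: 'few'
  Word 3: 'book'
  Word 4: 'mouse'
  Word 5: 'bird'
  Word 6: 'artist'
  Word 7: 'cold'
  Word 8: 'dark'
  Word 9: 'river'
  Word 10: 'inside'
  Word 11: 'reads'
  Word 12: 'cat'
Total words: 12

12


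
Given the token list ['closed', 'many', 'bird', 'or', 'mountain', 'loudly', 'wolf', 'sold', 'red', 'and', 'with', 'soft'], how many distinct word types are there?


Listing all tokens and tracking unique types:
  Token 1: 'closed' -> NEW (unique so far: 1)
  Token 2: 'many' -> NEW (unique so far: 2)
  Token 3: 'bird' -> NEW (unique so far: 3)
  Token 4: 'or' -> NEW (unique so far: 4)
  Token 5: 'mountain' -> NEW (unique so far: 5)
  Token 6: 'loudly' -> NEW (unique so far: 6)
  Token 7: 'wolf' -> NEW (unique so far: 7)
  Token 8: 'sold' -> NEW (unique so far: 8)
  Token 9: 'red' -> NEW (unique so far: 9)
  Token 10: 'and' -> NEW (unique so far: 10)
  Token 11: 'with' -> NEW (unique so far: 11)
  Token 12: 'soft' -> NEW (unique so far: 12)
Unique types: ('and', 'bird', 'closed', 'loudly', 'many', 'mountain', 'or', 'red', 'soft', 'sold', 'with', 'wolf')
Vocabulary size: 12

12


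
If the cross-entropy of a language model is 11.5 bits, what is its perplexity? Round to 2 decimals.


Perplexity formula: PP = 2^H
H = 11.5
PP = 2^11.5
Decompose: 2^11.5 = 2^11 * 2^0.5 = 2^11 * sqrt(2)
2^11 = 2048, sqrt(2) ~ 1.4142136
PP ~ 2048 * 1.4142136 = 2896.3094528
Rounded to 2 decimals: 2896.31

2896.31


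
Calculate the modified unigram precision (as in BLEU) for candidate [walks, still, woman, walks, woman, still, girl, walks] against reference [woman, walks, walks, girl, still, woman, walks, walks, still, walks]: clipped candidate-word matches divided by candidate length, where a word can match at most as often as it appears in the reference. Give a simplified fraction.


Reference word counts: {'girl': 1, 'still': 2, 'walks': 5, 'woman': 2}
Checking each candidate word (with clipping):
  'walks' -> in reference (ref count 5, used 1/5) -> match (matches: 1)
  'still' -> in reference (ref count 2, used 1/2) -> match (matches: 2)
  'woman' -> in reference (ref count 2, used 1/2) -> match (matches: 3)
  'walks' -> in reference (ref count 5, used 2/5) -> match (matches: 4)
  'woman' -> in reference (ref count 2, used 2/2) -> match (matches: 5)
  'still' -> in reference (ref count 2, used 2/2) -> match (matches: 6)
  'girl' -> in reference (ref count 1, used 1/1) -> match (matches: 7)
  'walks' -> in reference (ref count 5, used 3/5) -> match (matches: 8)
Clipped matches: 8, Candidate length: 8
Precision = 8/8 = 1

1


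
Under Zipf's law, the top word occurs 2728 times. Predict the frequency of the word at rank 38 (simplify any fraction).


Zipf's law: freq(rank) = f1 / rank
f1 = 2728, rank = 38
freq = 2728 / 38
GCD(2728, 38) = 2
Simplified: 1364/19

1364/19


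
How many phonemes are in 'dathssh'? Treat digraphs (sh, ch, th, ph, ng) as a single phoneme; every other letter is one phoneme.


Parsing 'dathssh' greedily, digraphs first:
  'd' -> consonant phoneme (phonemes so far: 1)
  'a' -> vowel phoneme (phonemes so far: 2)
  'th' -> digraph (1 consonant phoneme) (phonemes so far: 3)
  's' -> consonant phoneme (phonemes so far: 4)
  'sh' -> digraph (1 consonant phoneme) (phonemes so far: 5)
Total phonemes: 5

5


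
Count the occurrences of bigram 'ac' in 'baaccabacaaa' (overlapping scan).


Scanning 'baaccabacaaa' for bigram 'ac':
  Position 0: 'ba' -> no
  Position 1: 'aa' -> no
  Position 2: 'ac' -> MATCH
  Position 3: 'cc' -> no
  Position 4: 'ca' -> no
  Position 5: 'ab' -> no
  Position 6: 'ba' -> no
  Position 7: 'ac' -> MATCH
  Position 8: 'ca' -> no
  Position 9: 'aa' -> no
  Position 10: 'aa' -> no
Total matches: 2

2


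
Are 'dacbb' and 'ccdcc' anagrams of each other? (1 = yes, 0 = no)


Sort characters of 'dacbb': 'abbcd'
Sort characters of 'ccdcc': 'ccccd'
Sorted forms differ -> they are NOT anagrams
Result: 0

0


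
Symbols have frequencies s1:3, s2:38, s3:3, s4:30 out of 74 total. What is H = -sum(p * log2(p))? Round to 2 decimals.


Computing entropy H = -sum(p_i * log2(p_i)):
  s1: p = 3/74 = 0.0405, -p*log2(p) = 0.1875
  s2: p = 38/74 = 0.5135, -p*log2(p) = 0.4938
  s3: p = 3/74 = 0.0405, -p*log2(p) = 0.1875
  s4: p = 30/74 = 0.4054, -p*log2(p) = 0.5281
H = sum of terms = 1.3969
Rounded to 2 decimals: 1.40

1.40


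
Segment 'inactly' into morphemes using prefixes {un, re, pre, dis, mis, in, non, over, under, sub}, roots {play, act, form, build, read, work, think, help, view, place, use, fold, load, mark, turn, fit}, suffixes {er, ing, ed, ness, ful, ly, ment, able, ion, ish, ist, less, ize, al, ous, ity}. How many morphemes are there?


Segmenting 'inactly' against the inventory:
  'in' -> prefix (morpheme 1)
  'act' -> root (morpheme 2)
  'ly' -> suffix (morpheme 3)
Total morphemes: 3

3


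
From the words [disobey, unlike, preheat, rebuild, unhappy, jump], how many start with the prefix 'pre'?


Checking each word for prefix 'pre':
  'disobey' -> no (count: 0)
  'unlike' -> no (count: 0)
  'preheat' -> YES, starts with 'pre' (count: 1)
  'rebuild' -> no (count: 1)
  'unhappy' -> no (count: 1)
  'jump' -> no (count: 1)
Total with prefix 'pre': 1

1


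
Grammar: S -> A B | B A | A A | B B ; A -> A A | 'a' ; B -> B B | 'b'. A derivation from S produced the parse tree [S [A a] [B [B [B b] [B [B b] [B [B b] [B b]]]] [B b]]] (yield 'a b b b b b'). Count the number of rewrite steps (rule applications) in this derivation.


Every bracketed nonterminal node [X ...] in the tree is produced by exactly one rule application.
Reading the tree off as a leftmost derivation:
  Step 1: S  =>  A B   (applied S -> A B)
  Step 2: A B  =>  a B   (applied A -> a)
  Step 3: a B  =>  a B B   (applied B -> B B)
  Step 4: a B B  =>  a B B B   (applied B -> B B)
  Step 5: a B B B  =>  a b B B   (applied B -> b)
  Step 6: a b B B  =>  a b B B B   (applied B -> B B)
  Step 7: a b B B B  =>  a b b B B   (applied B -> b)
  Step 8: a b b B B  =>  a b b B B B   (applied B -> B B)
  Step 9: a b b B B B  =>  a b b b B B   (applied B -> b)
  Step 10: a b b b B B  =>  a b b b b B   (applied B -> b)
  Step 11: a b b b b B  =>  a b b b b b   (applied B -> b)
Final yield: a b b b b b
Total rewrite steps: 11

11


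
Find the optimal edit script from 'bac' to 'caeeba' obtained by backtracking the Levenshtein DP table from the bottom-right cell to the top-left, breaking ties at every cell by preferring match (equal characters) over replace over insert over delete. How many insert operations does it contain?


Edit distance = 5. Backtracking from cell (3, 6) with preference match > replace > insert > delete,
then listing the resulting alignment 'bac' -> 'caeeba' left to right:
  Step 1: replace b->c
  Step 2: keep 'a'
  Step 3: insert 'e' [insertion #1]
  Step 4: insert 'e' [insertion #2]
  Step 5: insert 'b' [insertion #3]
  Step 6: replace c->a
Total insertions: 3

3


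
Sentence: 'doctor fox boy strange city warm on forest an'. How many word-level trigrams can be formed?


Word trigrams from [9] words:
  Trigram 1: (doctor fox boy)
  Trigram 2: (fox boy strange)
  Trigram 3: (boy strange city)
  Trigram 4: (strange city warm)
  Trigram 5: (city warm on)
  Trigram 6: (warm on forest)
  Trigram 7: (on forest an)
Total word trigrams: 9 - 2 = 7

7


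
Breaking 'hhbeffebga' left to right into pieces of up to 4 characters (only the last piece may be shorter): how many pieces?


'hhbeffebga' has 10 characters.
Chunking with max size 4:
  Chunk 1: 'hhbe' (positions 0-3)
  Chunk 2: 'ffeb' (positions 4-7)
  Chunk 3: 'ga' (positions 8-9)
Total chunks: ceil(10 / 4) = 3

3


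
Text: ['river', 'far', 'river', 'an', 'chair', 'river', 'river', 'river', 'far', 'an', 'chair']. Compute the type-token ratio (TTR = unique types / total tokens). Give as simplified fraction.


Tokens: 11
Unique types: ('an', 'chair', 'far', 'river') = 4
TTR = 4/11
Already in lowest terms.

4/11


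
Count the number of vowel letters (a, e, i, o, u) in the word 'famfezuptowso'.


Scanning each character of 'famfezuptowso':
  Position 1: 'f' -> consonant (running count: 0)
  Position 2: 'a' -> vowel (running count: 1)
  Position 3: 'm' -> consonant (running count: 1)
  Position 4: 'f' -> consonant (running count: 1)
  Position 5: 'e' -> vowel (running count: 2)
  Position 6: 'z' -> consonant (running count: 2)
  Position 7: 'u' -> vowel (running count: 3)
  Position 8: 'p' -> consonant (running count: 3)
  Position 9: 't' -> consonant (running count: 3)
  Position 10: 'o' -> vowel (running count: 4)
  Position 11: 'w' -> consonant (running count: 4)
  Position 12: 's' -> consonant (running count: 4)
  Position 13: 'o' -> vowel (running count: 5)
Total vowels: 5

5


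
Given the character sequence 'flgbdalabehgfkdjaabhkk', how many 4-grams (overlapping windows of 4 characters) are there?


String 'flgbdalabehgfkdjaabhkk' has length L = 22.
Number of overlapping n-grams = L - n + 1
Substituting: 22 - 4 + 1 = 19

19


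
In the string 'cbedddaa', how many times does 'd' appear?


Scanning 'cbedddaa' for 'd':
  Position 3: 'd' -> MATCH (count: 1)
  Position 4: 'd' -> MATCH (count: 2)
  Position 5: 'd' -> MATCH (count: 3)
Total occurrences of 'd': 3

3


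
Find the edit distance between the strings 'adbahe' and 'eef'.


Building DP table for s1='adbahe' (len 6) and s2='eef' (len 3):
       e  e  f
    0  1  2  3
  a 1  1  2  3
  d 2  2  2  3
  b 3  3  3  3
  a 4  4  4  4
  h 5  5  5  5
  e 6  5  5  6
Edit distance = dp[6][3] = 6

6


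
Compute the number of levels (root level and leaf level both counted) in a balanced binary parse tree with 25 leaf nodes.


In a balanced binary tree with n leaves the deepest leaf is ceil(log2(n)) edges below the root,
so counting node levels inclusive of root and leaves gives ceil(log2(n)) + 1 levels.
log2(25) = 4.6439
ceil(4.6439) = 5
levels = 5 + 1 = 6

6


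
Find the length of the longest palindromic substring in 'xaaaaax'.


Scanning 'xaaaaax' for palindromic substrings.
Substring at positions 0-6: 'xaaaaax'.
Check: reverse('xaaaaax') = 'xaaaaax' -> palindrome confirmed.
No longer palindromic substring exists; longest length = 7

7


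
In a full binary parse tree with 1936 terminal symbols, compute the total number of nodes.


Leaf nodes (terminals): 1936
Internal nodes = n - 1 = 1936 - 1 = 1935
Total = leaves + internal = 1936 + 1935 = 3871

3871


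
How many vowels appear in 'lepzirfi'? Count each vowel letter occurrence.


Scanning each character of 'lepzirfi':
  Position 1: 'l' -> consonant (running count: 0)
  Position 2: 'e' -> vowel (running count: 1)
  Position 3: 'p' -> consonant (running count: 1)
  Position 4: 'z' -> consonant (running count: 1)
  Position 5: 'i' -> vowel (running count: 2)
  Position 6: 'r' -> consonant (running count: 2)
  Position 7: 'f' -> consonant (running count: 2)
  Position 8: 'i' -> vowel (running count: 3)
Total vowels: 3

3


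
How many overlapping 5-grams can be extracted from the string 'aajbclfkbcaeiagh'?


String 'aajbclfkbcaeiagh' has length L = 16.
Number of overlapping n-grams = L - n + 1
Substituting: 16 - 5 + 1 = 12

12


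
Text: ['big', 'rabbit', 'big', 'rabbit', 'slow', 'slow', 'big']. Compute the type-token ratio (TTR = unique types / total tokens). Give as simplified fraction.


Tokens: 7
Unique types: ('big', 'rabbit', 'slow') = 3
TTR = 3/7
Already in lowest terms.

3/7


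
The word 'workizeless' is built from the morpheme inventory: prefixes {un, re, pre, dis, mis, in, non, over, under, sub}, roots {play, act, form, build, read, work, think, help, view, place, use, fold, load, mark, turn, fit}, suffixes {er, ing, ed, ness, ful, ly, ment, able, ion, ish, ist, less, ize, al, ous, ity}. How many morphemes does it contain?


Segmenting 'workizeless' against the inventory:
  'work' -> root (morpheme 1)
  'ize' -> suffix (morpheme 2)
  'less' -> suffix (morpheme 3)
Total morphemes: 3

3


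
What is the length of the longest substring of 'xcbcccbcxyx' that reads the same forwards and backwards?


Scanning 'xcbcccbcxyx' for palindromic substrings.
Substring at positions 0-8: 'xcbcccbcx'.
Check: reverse('xcbcccbcx') = 'xcbcccbcx' -> palindrome confirmed.
Neighbouring characters ('-' / 'y') break symmetry, so it cannot extend further.
No longer palindromic substring exists; longest length = 9

9


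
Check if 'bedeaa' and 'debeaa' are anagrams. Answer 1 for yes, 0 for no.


Sort characters of 'bedeaa': 'aabdee'
Sort characters of 'debeaa': 'aabdee'
Sorted forms match -> they ARE anagrams
Result: 1

1


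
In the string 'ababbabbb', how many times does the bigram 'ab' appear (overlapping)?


Scanning 'ababbabbb' for bigram 'ab':
  Position 0: 'ab' -> MATCH
  Position 1: 'ba' -> no
  Position 2: 'ab' -> MATCH
  Position 3: 'bb' -> no
  Position 4: 'ba' -> no
  Position 5: 'ab' -> MATCH
  Position 6: 'bb' -> no
  Position 7: 'bb' -> no
Total matches: 3

3


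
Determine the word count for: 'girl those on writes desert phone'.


Counting words by splitting on spaces:
  Word 1: 'girl'
  Word 2: 'those'
  Word 3: 'on'
  Word 4: 'writes'
  Word 5: 'desert'
  Word 6: 'phone'
Total words: 6

6


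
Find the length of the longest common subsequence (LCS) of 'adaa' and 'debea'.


DP table for LCS of 'adaa' and 'debea':
       d  e  b  e  a
    0  0  0  0  0  0
  a 0  0  0  0  0  1
  d 0  1  1  1  1  1
  a 0  1  1  1  1  2
  a 0  1  1  1  1  2
LCS: 'da'
LCS length = 2

2


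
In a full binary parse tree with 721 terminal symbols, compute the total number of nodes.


Leaf nodes (terminals): 721
Internal nodes = n - 1 = 721 - 1 = 720
Total = leaves + internal = 721 + 720 = 1441

1441


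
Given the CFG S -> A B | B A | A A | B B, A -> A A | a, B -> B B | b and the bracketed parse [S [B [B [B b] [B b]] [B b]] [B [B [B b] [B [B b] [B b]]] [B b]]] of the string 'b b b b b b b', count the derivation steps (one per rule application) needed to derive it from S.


Every bracketed nonterminal node [X ...] in the tree is produced by exactly one rule application.
Reading the tree off as a leftmost derivation:
  Step 1: S  =>  B B   (applied S -> B B)
  Step 2: B B  =>  B B B   (applied B -> B B)
  Step 3: B B B  =>  B B B B   (applied B -> B B)
  Step 4: B B B B  =>  b B B B   (applied B -> b)
  Step 5: b B B B  =>  b b B B   (applied B -> b)
  Step 6: b b B B  =>  b b b B   (applied B -> b)
  Step 7: b b b B  =>  b b b B B   (applied B -> B B)
  Step 8: b b b B B  =>  b b b B B B   (applied B -> B B)
  Step 9: b b b B B B  =>  b b b b B B   (applied B -> b)
  Step 10: b b b b B B  =>  b b b b B B B   (applied B -> B B)
  Step 11: b b b b B B B  =>  b b b b b B B   (applied B -> b)
  Step 12: b b b b b B B  =>  b b b b b b B   (applied B -> b)
  Step 13: b b b b b b B  =>  b b b b b b b   (applied B -> b)
Final yield: b b b b b b b
Total rewrite steps: 13

13


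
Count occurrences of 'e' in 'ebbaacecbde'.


Scanning 'ebbaacecbde' for 'e':
  Position 0: 'e' -> MATCH (count: 1)
  Position 6: 'e' -> MATCH (count: 2)
  Position 10: 'e' -> MATCH (count: 3)
Total occurrences of 'e': 3

3


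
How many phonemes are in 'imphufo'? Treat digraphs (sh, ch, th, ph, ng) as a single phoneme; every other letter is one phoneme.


Parsing 'imphufo' greedily, digraphs first:
  'i' -> vowel phoneme (phonemes so far: 1)
  'm' -> consonant phoneme (phonemes so far: 2)
  'ph' -> digraph (1 consonant phoneme) (phonemes so far: 3)
  'u' -> vowel phoneme (phonemes so far: 4)
  'f' -> consonant phoneme (phonemes so far: 5)
  'o' -> vowel phoneme (phonemes so far: 6)
Total phonemes: 6

6


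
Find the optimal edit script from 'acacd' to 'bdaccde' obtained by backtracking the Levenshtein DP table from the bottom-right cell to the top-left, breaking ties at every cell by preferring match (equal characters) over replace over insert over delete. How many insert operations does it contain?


Edit distance = 4. Backtracking from cell (5, 7) with preference match > replace > insert > delete,
then listing the resulting alignment 'acacd' -> 'bdaccde' left to right:
  Step 1: replace a->b
  Step 2: replace c->d
  Step 3: keep 'a'
  Step 4: insert 'c' [insertion #1]
  Step 5: keep 'c'
  Step 6: keep 'd'
  Step 7: insert 'e' [insertion #2]
Total insertions: 2

2


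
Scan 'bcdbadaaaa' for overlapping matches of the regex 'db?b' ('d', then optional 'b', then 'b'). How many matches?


Pattern: db?b means 'd', then optional 'b', then 'b'.
Scanning 'bcdbadaaaa' position-by-position:
  Pos 0: window 'bcd' -> no
  Pos 1: window 'cdb' -> no
  Pos 2: window 'dba' -> MATCH
  Pos 3: window 'bad' -> no
  Pos 4: window 'ada' -> no
  Pos 5: window 'daa' -> no
  Pos 6: window 'aaa' -> no
  Pos 7: window 'aaa' -> no
  Pos 8: window 'aa' -> no
  Pos 9: window 'a' -> no
Total matches: 1

1


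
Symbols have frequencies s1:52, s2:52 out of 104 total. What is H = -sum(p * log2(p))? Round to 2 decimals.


Computing entropy H = -sum(p_i * log2(p_i)):
  s1: p = 52/104 = 0.5000, -p*log2(p) = 0.5000
  s2: p = 52/104 = 0.5000, -p*log2(p) = 0.5000
H = sum of terms = 1.0000
Rounded to 2 decimals: 1.00

1.00
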